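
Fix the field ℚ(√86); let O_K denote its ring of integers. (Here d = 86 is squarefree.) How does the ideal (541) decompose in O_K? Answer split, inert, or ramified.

remains prime (inert)

86 mod 4 = 2, hence disc K = 4·86 = 344 and O_K = ℤ[√86].
disc(K) = 344 is not divisible by 541; 541 is unramified.
(86/541) = 86^270 mod 541 = 540, giving Legendre symbol -1.
Legendre symbol -1 ⇒ 541 is inert.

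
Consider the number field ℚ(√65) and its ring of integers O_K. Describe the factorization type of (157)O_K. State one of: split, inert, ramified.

inert — (157) stays prime in O_K

d = 65 ≡ 1 (mod 4), so O_K = ℤ[(1+√65)/2] and disc(K) = d = 65.
disc(K) = 65 is not divisible by 157; 157 is unramified.
(65/157) = 65^78 mod 157 = 156, giving Legendre symbol -1.
(65/157) = -1, so 157 is inert.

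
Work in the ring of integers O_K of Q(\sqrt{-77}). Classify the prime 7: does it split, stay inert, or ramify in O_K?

7 is ramified

Since -77 ≢ 1 mod 4, the ring of integers is ℤ[√-77] with discriminant 4·(-77) = -308.
7 divides disc(K) = -308, so 7 ramifies.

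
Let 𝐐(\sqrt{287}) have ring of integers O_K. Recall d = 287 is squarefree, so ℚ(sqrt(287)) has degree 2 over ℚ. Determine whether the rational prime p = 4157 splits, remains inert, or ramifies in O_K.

p is inert

Since 287 ≢ 1 mod 4, the ring of integers is ℤ[√287] with discriminant 4·287 = 1148.
4157 ∤ 1148, so 4157 is unramified.
Euler's criterion: 287^2078 mod 4157 = 4156. Thus (287|4157) = -1.
Legendre symbol -1 ⇒ 4157 is inert.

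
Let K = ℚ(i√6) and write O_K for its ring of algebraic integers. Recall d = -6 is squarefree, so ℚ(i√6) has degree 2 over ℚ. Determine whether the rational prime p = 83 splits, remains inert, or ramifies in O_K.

split

d = -6 ≡ 2 (mod 4), so O_K = ℤ[√-6] and disc(K) = 4d = -24.
disc(K) = -24 is not divisible by 83; 83 is unramified.
Legendre symbol by Euler's criterion: (-6/83) ≡ (-6)^41 ≡ 1 (mod 83), i.e. (-6/83) = 1.
(-6/83) = 1, so 83 splits.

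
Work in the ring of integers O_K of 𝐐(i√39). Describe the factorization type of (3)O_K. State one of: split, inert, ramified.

d = -39 ≡ 1 (mod 4), so O_K = ℤ[(1+√-39)/2] and disc(K) = d = -39.
disc(K) = -39 = 3·(-13), so p = 3 is ramified.

p ramifies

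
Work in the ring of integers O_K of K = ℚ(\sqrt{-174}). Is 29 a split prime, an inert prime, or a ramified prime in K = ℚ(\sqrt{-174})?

ramified

-174 mod 4 = 2, hence disc K = 4·(-174) = -696 and O_K = ℤ[√-174].
Ramification test: 29 | -696. The prime 29 ramifies in K.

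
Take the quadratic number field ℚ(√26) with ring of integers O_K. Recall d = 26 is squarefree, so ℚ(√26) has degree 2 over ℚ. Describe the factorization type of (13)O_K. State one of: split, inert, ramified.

ramifies in O_K

26 mod 4 = 2, hence disc K = 4·26 = 104 and O_K = ℤ[√26].
13 divides disc(K) = 104, so 13 ramifies.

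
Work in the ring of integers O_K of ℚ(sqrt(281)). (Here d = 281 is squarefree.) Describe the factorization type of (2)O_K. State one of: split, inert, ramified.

2 splits in O_K

281 mod 4 = 1, hence disc K = 281 and O_K = ℤ[(1+√281)/2].
disc(K) = 281 is not divisible by 2; 2 is unramified.
For p = 2 with d ≡ 1 (mod 4): d mod 8 = 1, so 2 splits.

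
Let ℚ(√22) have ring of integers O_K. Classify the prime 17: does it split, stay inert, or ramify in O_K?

22 mod 4 = 2, hence disc K = 4·22 = 88 and O_K = ℤ[√22].
Since gcd(17, 88) = 1 the prime 17 does not ramify.
(22/17) = 5^8 mod 17 = 16, giving Legendre symbol -1.
(22/17) = -1, so 17 is inert.

17 remains inert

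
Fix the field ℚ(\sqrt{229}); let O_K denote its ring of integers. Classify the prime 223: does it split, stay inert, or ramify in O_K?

p is inert

d = 229 ≡ 1 (mod 4), so O_K = ℤ[(1+√229)/2] and disc(K) = d = 229.
Since gcd(223, 229) = 1 the prime 223 does not ramify.
Compute (229/223) via Euler: 6^((223-1)/2) mod 223 = 222, so (229/223) = -1.
d is a non-residue mod p, hence 223 remains inert in O_K.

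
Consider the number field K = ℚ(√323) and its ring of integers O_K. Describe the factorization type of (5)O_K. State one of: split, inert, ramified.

inert — (5) stays prime in O_K

d = 323 ≡ 3 (mod 4), so O_K = ℤ[√323] and disc(K) = 4d = 1292.
Since gcd(5, 1292) = 1 the prime 5 does not ramify.
Legendre symbol by Euler's criterion: (323/5) ≡ 323^2 ≡ 4 (mod 5), i.e. (323/5) = -1.
Legendre symbol -1 ⇒ 5 is inert.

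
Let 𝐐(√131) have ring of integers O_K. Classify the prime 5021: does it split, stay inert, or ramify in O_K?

splits completely

131 mod 4 = 3, hence disc K = 4·131 = 524 and O_K = ℤ[√131].
5021 ∤ 524, so 5021 is unramified.
Compute (131/5021) via Euler: 131^((5021-1)/2) mod 5021 = 1, so (131/5021) = 1.
d is a quadratic residue mod p, hence 5021 splits in O_K.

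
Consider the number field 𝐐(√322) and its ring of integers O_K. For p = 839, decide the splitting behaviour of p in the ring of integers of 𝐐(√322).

d = 322 ≡ 2 (mod 4), so O_K = ℤ[√322] and disc(K) = 4d = 1288.
disc(K) = 1288 is not divisible by 839; 839 is unramified.
(322/839) = 322^419 mod 839 = 1, giving Legendre symbol 1.
Legendre symbol 1 ⇒ 839 is split.

839 splits in O_K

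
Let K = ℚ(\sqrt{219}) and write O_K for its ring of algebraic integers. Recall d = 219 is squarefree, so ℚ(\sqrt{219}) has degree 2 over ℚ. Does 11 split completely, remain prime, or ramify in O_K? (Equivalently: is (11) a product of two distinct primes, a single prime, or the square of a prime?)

Since 219 ≢ 1 mod 4, the ring of integers is ℤ[√219] with discriminant 4·219 = 876.
disc(K) = 876 is not divisible by 11; 11 is unramified.
Compute (219/11) via Euler: 10^((11-1)/2) mod 11 = 10, so (219/11) = -1.
(219/11) = -1, so 11 is inert.

remains prime (inert)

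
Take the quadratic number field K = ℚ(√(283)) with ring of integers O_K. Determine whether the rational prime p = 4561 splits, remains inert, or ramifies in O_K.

Since 283 ≢ 1 mod 4, the ring of integers is ℤ[√283] with discriminant 4·283 = 1132.
Since gcd(4561, 1132) = 1 the prime 4561 does not ramify.
Legendre symbol by Euler's criterion: (283/4561) ≡ 283^2280 ≡ 4560 (mod 4561), i.e. (283/4561) = -1.
d is a non-residue mod p, hence 4561 remains inert in O_K.

inert — (4561) stays prime in O_K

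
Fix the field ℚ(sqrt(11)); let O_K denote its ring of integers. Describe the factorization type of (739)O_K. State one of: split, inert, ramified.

Since 11 ≢ 1 mod 4, the ring of integers is ℤ[√11] with discriminant 4·11 = 44.
739 ∤ 44, so 739 is unramified.
Compute (11/739) via Euler: 11^((739-1)/2) mod 739 = 1, so (11/739) = 1.
(11/739) = 1, so 739 splits.

739 splits in O_K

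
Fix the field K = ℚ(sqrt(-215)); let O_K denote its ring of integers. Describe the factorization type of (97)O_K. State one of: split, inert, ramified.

d = -215 ≡ 1 (mod 4), so O_K = ℤ[(1+√-215)/2] and disc(K) = d = -215.
disc(K) = -215 is not divisible by 97; 97 is unramified.
Compute (-215/97) via Euler: 76^((97-1)/2) mod 97 = 96, so (-215/97) = -1.
Legendre symbol -1 ⇒ 97 is inert.

inert — (97) stays prime in O_K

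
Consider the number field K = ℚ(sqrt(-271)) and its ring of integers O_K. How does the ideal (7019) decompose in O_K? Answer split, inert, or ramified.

-271 mod 4 = 1, hence disc K = -271 and O_K = ℤ[(1+√-271)/2].
disc(K) = -271 is not divisible by 7019; 7019 is unramified.
(-271/7019) = 6748^3509 mod 7019 = 1, giving Legendre symbol 1.
(-271/7019) = 1, so 7019 splits.

p splits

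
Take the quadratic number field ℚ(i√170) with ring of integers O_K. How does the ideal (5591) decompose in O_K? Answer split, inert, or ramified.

d = -170 ≡ 2 (mod 4), so O_K = ℤ[√-170] and disc(K) = 4d = -680.
Since gcd(5591, -680) = 1 the prime 5591 does not ramify.
(-170/5591) = 5421^2795 mod 5591 = 5590, giving Legendre symbol -1.
(-170/5591) = -1, so 5591 is inert.

inert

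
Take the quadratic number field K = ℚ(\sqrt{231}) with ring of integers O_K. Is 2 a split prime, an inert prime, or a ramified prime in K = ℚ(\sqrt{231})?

ramified — (2) = 𝔭²

d = 231 ≡ 3 (mod 4), so O_K = ℤ[√231] and disc(K) = 4d = 924.
Ramification test: 2 | 924. The prime 2 ramifies in K.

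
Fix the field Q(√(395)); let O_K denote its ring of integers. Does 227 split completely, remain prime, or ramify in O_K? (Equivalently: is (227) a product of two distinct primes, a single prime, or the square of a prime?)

inert

395 mod 4 = 3, hence disc K = 4·395 = 1580 and O_K = ℤ[√395].
227 ∤ 1580, so 227 is unramified.
Euler's criterion: 395^113 mod 227 = 226. Thus (395|227) = -1.
d is a non-residue mod p, hence 227 remains inert in O_K.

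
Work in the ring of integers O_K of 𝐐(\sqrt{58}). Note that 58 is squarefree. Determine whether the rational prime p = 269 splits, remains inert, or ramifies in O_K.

d = 58 ≡ 2 (mod 4), so O_K = ℤ[√58] and disc(K) = 4d = 232.
Since gcd(269, 232) = 1 the prime 269 does not ramify.
Compute (58/269) via Euler: 58^((269-1)/2) mod 269 = 1, so (58/269) = 1.
Legendre symbol 1 ⇒ 269 is split.

split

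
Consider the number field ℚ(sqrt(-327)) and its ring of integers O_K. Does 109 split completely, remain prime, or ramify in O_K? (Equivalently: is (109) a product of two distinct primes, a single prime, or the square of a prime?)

Since -327 ≡ 1 mod 4, the ring of integers is ℤ[(1+√-327)/2] with discriminant -327.
Ramification test: 109 | -327. The prime 109 ramifies in K.

ramified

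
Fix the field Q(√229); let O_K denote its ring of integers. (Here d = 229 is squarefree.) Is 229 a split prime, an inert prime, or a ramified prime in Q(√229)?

ramified

Since 229 ≡ 1 mod 4, the ring of integers is ℤ[(1+√229)/2] with discriminant 229.
Ramification test: 229 | 229. The prime 229 ramifies in K.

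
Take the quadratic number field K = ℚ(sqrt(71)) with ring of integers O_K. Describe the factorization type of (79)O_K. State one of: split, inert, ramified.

d = 71 ≡ 3 (mod 4), so O_K = ℤ[√71] and disc(K) = 4d = 284.
Since gcd(79, 284) = 1 the prime 79 does not ramify.
(71/79) = 71^39 mod 79 = 78, giving Legendre symbol -1.
(71/79) = -1, so 79 is inert.

inert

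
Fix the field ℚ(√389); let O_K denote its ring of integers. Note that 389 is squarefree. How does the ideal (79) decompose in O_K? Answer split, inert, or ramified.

Since 389 ≡ 1 mod 4, the ring of integers is ℤ[(1+√389)/2] with discriminant 389.
disc(K) = 389 is not divisible by 79; 79 is unramified.
(389/79) = 73^39 mod 79 = 1, giving Legendre symbol 1.
Legendre symbol 1 ⇒ 79 is split.

p splits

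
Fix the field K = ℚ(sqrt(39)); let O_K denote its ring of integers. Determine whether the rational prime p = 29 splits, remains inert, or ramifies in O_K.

d = 39 ≡ 3 (mod 4), so O_K = ℤ[√39] and disc(K) = 4d = 156.
Since gcd(29, 156) = 1 the prime 29 does not ramify.
(39/29) = 10^14 mod 29 = 28, giving Legendre symbol -1.
Legendre symbol -1 ⇒ 29 is inert.

inert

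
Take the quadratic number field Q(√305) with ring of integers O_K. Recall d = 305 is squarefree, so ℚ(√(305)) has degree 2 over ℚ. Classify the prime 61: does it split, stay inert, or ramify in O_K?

305 mod 4 = 1, hence disc K = 305 and O_K = ℤ[(1+√305)/2].
Ramification test: 61 | 305. The prime 61 ramifies in K.

61 is ramified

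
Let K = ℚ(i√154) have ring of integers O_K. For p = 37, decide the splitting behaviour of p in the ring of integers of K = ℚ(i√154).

remains prime (inert)

d = -154 ≡ 2 (mod 4), so O_K = ℤ[√-154] and disc(K) = 4d = -616.
disc(K) = -616 is not divisible by 37; 37 is unramified.
Legendre symbol by Euler's criterion: (-154/37) ≡ (-154)^18 ≡ 36 (mod 37), i.e. (-154/37) = -1.
Legendre symbol -1 ⇒ 37 is inert.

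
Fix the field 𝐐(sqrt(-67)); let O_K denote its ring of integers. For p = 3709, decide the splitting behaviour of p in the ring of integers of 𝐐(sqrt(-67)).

d = -67 ≡ 1 (mod 4), so O_K = ℤ[(1+√-67)/2] and disc(K) = d = -67.
disc(K) = -67 is not divisible by 3709; 3709 is unramified.
Euler's criterion: (-67)^1854 mod 3709 = 1. Thus (-67|3709) = 1.
Legendre symbol 1 ⇒ 3709 is split.

p splits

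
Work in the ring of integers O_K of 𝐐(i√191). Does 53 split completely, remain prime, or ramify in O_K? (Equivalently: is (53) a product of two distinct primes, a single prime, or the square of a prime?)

53 remains inert

Since -191 ≡ 1 mod 4, the ring of integers is ℤ[(1+√-191)/2] with discriminant -191.
Since gcd(53, -191) = 1 the prime 53 does not ramify.
(-191/53) = 21^26 mod 53 = 52, giving Legendre symbol -1.
Legendre symbol -1 ⇒ 53 is inert.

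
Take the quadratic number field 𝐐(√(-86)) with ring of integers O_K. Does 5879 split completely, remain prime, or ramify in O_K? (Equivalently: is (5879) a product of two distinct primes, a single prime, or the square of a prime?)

Since -86 ≢ 1 mod 4, the ring of integers is ℤ[√-86] with discriminant 4·(-86) = -344.
5879 ∤ -344, so 5879 is unramified.
Compute (-86/5879) via Euler: 5793^((5879-1)/2) mod 5879 = 1, so (-86/5879) = 1.
(-86/5879) = 1, so 5879 splits.

5879 splits in O_K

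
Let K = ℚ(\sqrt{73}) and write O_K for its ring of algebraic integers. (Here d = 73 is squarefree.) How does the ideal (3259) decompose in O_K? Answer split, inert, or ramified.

d = 73 ≡ 1 (mod 4), so O_K = ℤ[(1+√73)/2] and disc(K) = d = 73.
3259 ∤ 73, so 3259 is unramified.
(73/3259) = 73^1629 mod 3259 = 3258, giving Legendre symbol -1.
d is a non-residue mod p, hence 3259 remains inert in O_K.

inert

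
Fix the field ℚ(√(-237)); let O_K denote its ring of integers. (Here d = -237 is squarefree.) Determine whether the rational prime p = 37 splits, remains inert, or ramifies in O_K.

d = -237 ≡ 3 (mod 4), so O_K = ℤ[√-237] and disc(K) = 4d = -948.
Since gcd(37, -948) = 1 the prime 37 does not ramify.
Compute (-237/37) via Euler: 22^((37-1)/2) mod 37 = 36, so (-237/37) = -1.
d is a non-residue mod p, hence 37 remains inert in O_K.

remains prime (inert)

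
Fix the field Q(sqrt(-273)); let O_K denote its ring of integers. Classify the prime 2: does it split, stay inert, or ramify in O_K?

-273 mod 4 = 3, hence disc K = 4·(-273) = -1092 and O_K = ℤ[√-273].
Ramification test: 2 | -1092. The prime 2 ramifies in K.

2 is ramified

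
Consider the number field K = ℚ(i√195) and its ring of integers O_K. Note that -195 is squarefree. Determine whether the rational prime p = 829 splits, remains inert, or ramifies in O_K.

p splits

Since -195 ≡ 1 mod 4, the ring of integers is ℤ[(1+√-195)/2] with discriminant -195.
829 ∤ -195, so 829 is unramified.
(-195/829) = 634^414 mod 829 = 1, giving Legendre symbol 1.
d is a quadratic residue mod p, hence 829 splits in O_K.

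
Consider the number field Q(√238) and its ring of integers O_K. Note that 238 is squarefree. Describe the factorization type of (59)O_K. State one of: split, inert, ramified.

59 remains inert

d = 238 ≡ 2 (mod 4), so O_K = ℤ[√238] and disc(K) = 4d = 952.
59 ∤ 952, so 59 is unramified.
Euler's criterion: 238^29 mod 59 = 58. Thus (238|59) = -1.
(238/59) = -1, so 59 is inert.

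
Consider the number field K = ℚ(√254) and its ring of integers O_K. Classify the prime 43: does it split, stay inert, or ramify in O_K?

Since 254 ≢ 1 mod 4, the ring of integers is ℤ[√254] with discriminant 4·254 = 1016.
43 ∤ 1016, so 43 is unramified.
Compute (254/43) via Euler: 39^((43-1)/2) mod 43 = 42, so (254/43) = -1.
(254/43) = -1, so 43 is inert.

inert — (43) stays prime in O_K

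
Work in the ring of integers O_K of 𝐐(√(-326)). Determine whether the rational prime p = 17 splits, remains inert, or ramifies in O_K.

remains prime (inert)

Since -326 ≢ 1 mod 4, the ring of integers is ℤ[√-326] with discriminant 4·(-326) = -1304.
Since gcd(17, -1304) = 1 the prime 17 does not ramify.
(-326/17) = 14^8 mod 17 = 16, giving Legendre symbol -1.
Legendre symbol -1 ⇒ 17 is inert.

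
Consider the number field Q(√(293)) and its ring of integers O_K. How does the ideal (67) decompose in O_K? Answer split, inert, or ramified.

d = 293 ≡ 1 (mod 4), so O_K = ℤ[(1+√293)/2] and disc(K) = d = 293.
disc(K) = 293 is not divisible by 67; 67 is unramified.
(293/67) = 25^33 mod 67 = 1, giving Legendre symbol 1.
(293/67) = 1, so 67 splits.

split — (67) = 𝔭₁𝔭₂ with 𝔭₁ ≠ 𝔭₂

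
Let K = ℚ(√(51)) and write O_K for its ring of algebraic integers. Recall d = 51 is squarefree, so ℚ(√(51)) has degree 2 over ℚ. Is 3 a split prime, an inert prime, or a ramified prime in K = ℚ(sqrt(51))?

Since 51 ≢ 1 mod 4, the ring of integers is ℤ[√51] with discriminant 4·51 = 204.
Ramification test: 3 | 204. The prime 3 ramifies in K.

ramified — (3) = 𝔭²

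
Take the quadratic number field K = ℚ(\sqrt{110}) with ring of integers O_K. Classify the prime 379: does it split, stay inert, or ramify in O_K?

split

Since 110 ≢ 1 mod 4, the ring of integers is ℤ[√110] with discriminant 4·110 = 440.
379 ∤ 440, so 379 is unramified.
Euler's criterion: 110^189 mod 379 = 1. Thus (110|379) = 1.
Legendre symbol 1 ⇒ 379 is split.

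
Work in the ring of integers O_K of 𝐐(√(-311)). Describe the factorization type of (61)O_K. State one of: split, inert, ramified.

p is inert

d = -311 ≡ 1 (mod 4), so O_K = ℤ[(1+√-311)/2] and disc(K) = d = -311.
disc(K) = -311 is not divisible by 61; 61 is unramified.
Euler's criterion: (-311)^30 mod 61 = 60. Thus (-311|61) = -1.
Legendre symbol -1 ⇒ 61 is inert.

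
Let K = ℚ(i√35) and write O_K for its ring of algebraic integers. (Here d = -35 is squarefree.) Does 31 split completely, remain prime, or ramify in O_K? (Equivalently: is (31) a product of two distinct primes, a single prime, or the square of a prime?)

d = -35 ≡ 1 (mod 4), so O_K = ℤ[(1+√-35)/2] and disc(K) = d = -35.
disc(K) = -35 is not divisible by 31; 31 is unramified.
Compute (-35/31) via Euler: 27^((31-1)/2) mod 31 = 30, so (-35/31) = -1.
Legendre symbol -1 ⇒ 31 is inert.

remains prime (inert)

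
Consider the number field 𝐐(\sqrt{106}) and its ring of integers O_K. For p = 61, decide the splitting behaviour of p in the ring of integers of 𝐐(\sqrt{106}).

Since 106 ≢ 1 mod 4, the ring of integers is ℤ[√106] with discriminant 4·106 = 424.
61 ∤ 424, so 61 is unramified.
(106/61) = 45^30 mod 61 = 1, giving Legendre symbol 1.
Legendre symbol 1 ⇒ 61 is split.

split — (61) = 𝔭₁𝔭₂ with 𝔭₁ ≠ 𝔭₂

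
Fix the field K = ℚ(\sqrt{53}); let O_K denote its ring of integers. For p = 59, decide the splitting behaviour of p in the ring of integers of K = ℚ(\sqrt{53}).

Since 53 ≡ 1 mod 4, the ring of integers is ℤ[(1+√53)/2] with discriminant 53.
Since gcd(59, 53) = 1 the prime 59 does not ramify.
(53/59) = 53^29 mod 59 = 1, giving Legendre symbol 1.
d is a quadratic residue mod p, hence 59 splits in O_K.

59 splits in O_K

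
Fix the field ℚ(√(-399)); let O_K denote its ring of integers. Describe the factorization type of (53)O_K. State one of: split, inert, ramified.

-399 mod 4 = 1, hence disc K = -399 and O_K = ℤ[(1+√-399)/2].
Since gcd(53, -399) = 1 the prime 53 does not ramify.
Legendre symbol by Euler's criterion: (-399/53) ≡ (-399)^26 ≡ 1 (mod 53), i.e. (-399/53) = 1.
(-399/53) = 1, so 53 splits.

split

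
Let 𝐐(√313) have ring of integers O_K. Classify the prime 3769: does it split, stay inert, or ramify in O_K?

d = 313 ≡ 1 (mod 4), so O_K = ℤ[(1+√313)/2] and disc(K) = d = 313.
Since gcd(3769, 313) = 1 the prime 3769 does not ramify.
Legendre symbol by Euler's criterion: (313/3769) ≡ 313^1884 ≡ 1 (mod 3769), i.e. (313/3769) = 1.
Legendre symbol 1 ⇒ 3769 is split.

3769 splits in O_K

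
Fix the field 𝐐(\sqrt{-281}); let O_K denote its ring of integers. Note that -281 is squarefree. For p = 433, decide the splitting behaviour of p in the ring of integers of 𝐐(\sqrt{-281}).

Since -281 ≢ 1 mod 4, the ring of integers is ℤ[√-281] with discriminant 4·(-281) = -1124.
Since gcd(433, -1124) = 1 the prime 433 does not ramify.
Legendre symbol by Euler's criterion: (-281/433) ≡ (-281)^216 ≡ 432 (mod 433), i.e. (-281/433) = -1.
Legendre symbol -1 ⇒ 433 is inert.

inert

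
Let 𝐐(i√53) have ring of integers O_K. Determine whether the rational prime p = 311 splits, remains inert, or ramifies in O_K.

-53 mod 4 = 3, hence disc K = 4·(-53) = -212 and O_K = ℤ[√-53].
311 ∤ -212, so 311 is unramified.
Compute (-53/311) via Euler: 258^((311-1)/2) mod 311 = 310, so (-53/311) = -1.
d is a non-residue mod p, hence 311 remains inert in O_K.

311 remains inert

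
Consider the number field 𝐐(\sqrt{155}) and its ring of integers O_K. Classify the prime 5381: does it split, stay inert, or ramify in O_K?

d = 155 ≡ 3 (mod 4), so O_K = ℤ[√155] and disc(K) = 4d = 620.
5381 ∤ 620, so 5381 is unramified.
Euler's criterion: 155^2690 mod 5381 = 1. Thus (155|5381) = 1.
Legendre symbol 1 ⇒ 5381 is split.

split — (5381) = 𝔭₁𝔭₂ with 𝔭₁ ≠ 𝔭₂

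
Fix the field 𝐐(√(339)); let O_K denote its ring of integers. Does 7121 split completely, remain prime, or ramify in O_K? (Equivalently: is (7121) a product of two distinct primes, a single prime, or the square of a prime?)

339 mod 4 = 3, hence disc K = 4·339 = 1356 and O_K = ℤ[√339].
disc(K) = 1356 is not divisible by 7121; 7121 is unramified.
Compute (339/7121) via Euler: 339^((7121-1)/2) mod 7121 = 7120, so (339/7121) = -1.
Legendre symbol -1 ⇒ 7121 is inert.

inert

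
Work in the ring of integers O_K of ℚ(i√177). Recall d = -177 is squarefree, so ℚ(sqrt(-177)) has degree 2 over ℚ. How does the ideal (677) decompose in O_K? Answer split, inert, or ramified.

p is inert

-177 mod 4 = 3, hence disc K = 4·(-177) = -708 and O_K = ℤ[√-177].
disc(K) = -708 is not divisible by 677; 677 is unramified.
Legendre symbol by Euler's criterion: (-177/677) ≡ (-177)^338 ≡ 676 (mod 677), i.e. (-177/677) = -1.
(-177/677) = -1, so 677 is inert.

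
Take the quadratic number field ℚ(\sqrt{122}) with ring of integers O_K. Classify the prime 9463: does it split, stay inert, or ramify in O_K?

remains prime (inert)

Since 122 ≢ 1 mod 4, the ring of integers is ℤ[√122] with discriminant 4·122 = 488.
9463 ∤ 488, so 9463 is unramified.
Legendre symbol by Euler's criterion: (122/9463) ≡ 122^4731 ≡ 9462 (mod 9463), i.e. (122/9463) = -1.
d is a non-residue mod p, hence 9463 remains inert in O_K.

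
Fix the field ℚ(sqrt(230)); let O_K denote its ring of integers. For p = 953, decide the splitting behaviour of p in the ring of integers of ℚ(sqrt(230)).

d = 230 ≡ 2 (mod 4), so O_K = ℤ[√230] and disc(K) = 4d = 920.
disc(K) = 920 is not divisible by 953; 953 is unramified.
(230/953) = 230^476 mod 953 = 1, giving Legendre symbol 1.
d is a quadratic residue mod p, hence 953 splits in O_K.

split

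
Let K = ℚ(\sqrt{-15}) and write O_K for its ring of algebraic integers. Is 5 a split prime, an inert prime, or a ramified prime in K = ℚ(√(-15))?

Since -15 ≡ 1 mod 4, the ring of integers is ℤ[(1+√-15)/2] with discriminant -15.
disc(K) = -15 = 5·(-3), so p = 5 is ramified.

ramifies in O_K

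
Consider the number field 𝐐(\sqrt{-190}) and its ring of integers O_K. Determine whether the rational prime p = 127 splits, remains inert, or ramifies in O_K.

-190 mod 4 = 2, hence disc K = 4·(-190) = -760 and O_K = ℤ[√-190].
Since gcd(127, -760) = 1 the prime 127 does not ramify.
Legendre symbol by Euler's criterion: (-190/127) ≡ (-190)^63 ≡ 1 (mod 127), i.e. (-190/127) = 1.
Legendre symbol 1 ⇒ 127 is split.

split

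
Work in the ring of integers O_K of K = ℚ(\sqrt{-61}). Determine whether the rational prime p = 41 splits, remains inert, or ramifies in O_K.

Since -61 ≢ 1 mod 4, the ring of integers is ℤ[√-61] with discriminant 4·(-61) = -244.
41 ∤ -244, so 41 is unramified.
Legendre symbol by Euler's criterion: (-61/41) ≡ (-61)^20 ≡ 1 (mod 41), i.e. (-61/41) = 1.
(-61/41) = 1, so 41 splits.

split — (41) = 𝔭₁𝔭₂ with 𝔭₁ ≠ 𝔭₂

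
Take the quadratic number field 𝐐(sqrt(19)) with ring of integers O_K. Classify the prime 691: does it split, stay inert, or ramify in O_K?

691 remains inert

Since 19 ≢ 1 mod 4, the ring of integers is ℤ[√19] with discriminant 4·19 = 76.
disc(K) = 76 is not divisible by 691; 691 is unramified.
Legendre symbol by Euler's criterion: (19/691) ≡ 19^345 ≡ 690 (mod 691), i.e. (19/691) = -1.
d is a non-residue mod p, hence 691 remains inert in O_K.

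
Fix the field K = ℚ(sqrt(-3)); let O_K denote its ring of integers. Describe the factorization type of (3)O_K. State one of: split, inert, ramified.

ramified — (3) = 𝔭²

-3 mod 4 = 1, hence disc K = -3 and O_K = ℤ[(1+√-3)/2].
3 divides disc(K) = -3, so 3 ramifies.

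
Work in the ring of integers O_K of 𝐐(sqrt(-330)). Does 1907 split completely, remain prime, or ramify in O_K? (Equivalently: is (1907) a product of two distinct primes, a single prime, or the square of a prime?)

1907 splits in O_K

d = -330 ≡ 2 (mod 4), so O_K = ℤ[√-330] and disc(K) = 4d = -1320.
disc(K) = -1320 is not divisible by 1907; 1907 is unramified.
Compute (-330/1907) via Euler: 1577^((1907-1)/2) mod 1907 = 1, so (-330/1907) = 1.
Legendre symbol 1 ⇒ 1907 is split.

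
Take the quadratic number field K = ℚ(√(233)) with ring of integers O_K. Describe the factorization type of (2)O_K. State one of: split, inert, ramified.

split — (2) = 𝔭₁𝔭₂ with 𝔭₁ ≠ 𝔭₂

Since 233 ≡ 1 mod 4, the ring of integers is ℤ[(1+√233)/2] with discriminant 233.
Since gcd(2, 233) = 1 the prime 2 does not ramify.
For p = 2 with d ≡ 1 (mod 4): d mod 8 = 1, so 2 splits.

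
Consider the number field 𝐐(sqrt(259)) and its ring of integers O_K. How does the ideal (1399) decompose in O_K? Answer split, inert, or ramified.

d = 259 ≡ 3 (mod 4), so O_K = ℤ[√259] and disc(K) = 4d = 1036.
1399 ∤ 1036, so 1399 is unramified.
Euler's criterion: 259^699 mod 1399 = 1. Thus (259|1399) = 1.
(259/1399) = 1, so 1399 splits.

split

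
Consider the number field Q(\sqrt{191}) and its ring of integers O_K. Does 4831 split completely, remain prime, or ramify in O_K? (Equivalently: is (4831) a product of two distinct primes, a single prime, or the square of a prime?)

4831 splits in O_K

d = 191 ≡ 3 (mod 4), so O_K = ℤ[√191] and disc(K) = 4d = 764.
4831 ∤ 764, so 4831 is unramified.
(191/4831) = 191^2415 mod 4831 = 1, giving Legendre symbol 1.
Legendre symbol 1 ⇒ 4831 is split.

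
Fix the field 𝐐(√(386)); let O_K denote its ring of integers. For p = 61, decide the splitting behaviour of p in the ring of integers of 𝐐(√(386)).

split — (61) = 𝔭₁𝔭₂ with 𝔭₁ ≠ 𝔭₂

Since 386 ≢ 1 mod 4, the ring of integers is ℤ[√386] with discriminant 4·386 = 1544.
61 ∤ 1544, so 61 is unramified.
Euler's criterion: 386^30 mod 61 = 1. Thus (386|61) = 1.
d is a quadratic residue mod p, hence 61 splits in O_K.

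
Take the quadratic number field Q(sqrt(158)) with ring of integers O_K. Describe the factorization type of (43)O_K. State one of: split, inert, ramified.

d = 158 ≡ 2 (mod 4), so O_K = ℤ[√158] and disc(K) = 4d = 632.
43 ∤ 632, so 43 is unramified.
Compute (158/43) via Euler: 29^((43-1)/2) mod 43 = 42, so (158/43) = -1.
d is a non-residue mod p, hence 43 remains inert in O_K.

remains prime (inert)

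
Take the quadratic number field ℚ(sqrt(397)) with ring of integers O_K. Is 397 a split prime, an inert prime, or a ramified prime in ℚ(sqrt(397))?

397 is ramified

397 mod 4 = 1, hence disc K = 397 and O_K = ℤ[(1+√397)/2].
397 divides disc(K) = 397, so 397 ramifies.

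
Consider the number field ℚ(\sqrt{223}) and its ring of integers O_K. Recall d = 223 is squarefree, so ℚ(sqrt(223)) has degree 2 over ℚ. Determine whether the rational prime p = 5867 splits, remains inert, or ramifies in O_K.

inert

223 mod 4 = 3, hence disc K = 4·223 = 892 and O_K = ℤ[√223].
disc(K) = 892 is not divisible by 5867; 5867 is unramified.
(223/5867) = 223^2933 mod 5867 = 5866, giving Legendre symbol -1.
(223/5867) = -1, so 5867 is inert.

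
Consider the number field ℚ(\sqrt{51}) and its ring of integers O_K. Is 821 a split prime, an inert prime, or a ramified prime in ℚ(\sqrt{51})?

p splits

Since 51 ≢ 1 mod 4, the ring of integers is ℤ[√51] with discriminant 4·51 = 204.
821 ∤ 204, so 821 is unramified.
Legendre symbol by Euler's criterion: (51/821) ≡ 51^410 ≡ 1 (mod 821), i.e. (51/821) = 1.
d is a quadratic residue mod p, hence 821 splits in O_K.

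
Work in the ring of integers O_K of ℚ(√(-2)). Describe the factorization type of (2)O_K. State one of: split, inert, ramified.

-2 mod 4 = 2, hence disc K = 4·(-2) = -8 and O_K = ℤ[√-2].
2 divides disc(K) = -8, so 2 ramifies.

p ramifies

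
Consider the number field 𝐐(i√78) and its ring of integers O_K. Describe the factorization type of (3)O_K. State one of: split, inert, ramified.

ramifies in O_K

d = -78 ≡ 2 (mod 4), so O_K = ℤ[√-78] and disc(K) = 4d = -312.
3 divides disc(K) = -312, so 3 ramifies.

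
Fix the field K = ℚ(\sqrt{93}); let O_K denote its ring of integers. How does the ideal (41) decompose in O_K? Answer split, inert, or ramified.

d = 93 ≡ 1 (mod 4), so O_K = ℤ[(1+√93)/2] and disc(K) = d = 93.
Since gcd(41, 93) = 1 the prime 41 does not ramify.
Legendre symbol by Euler's criterion: (93/41) ≡ 93^20 ≡ 40 (mod 41), i.e. (93/41) = -1.
Legendre symbol -1 ⇒ 41 is inert.

inert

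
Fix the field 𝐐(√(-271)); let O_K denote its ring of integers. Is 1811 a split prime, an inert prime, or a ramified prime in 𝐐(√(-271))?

d = -271 ≡ 1 (mod 4), so O_K = ℤ[(1+√-271)/2] and disc(K) = d = -271.
disc(K) = -271 is not divisible by 1811; 1811 is unramified.
Legendre symbol by Euler's criterion: (-271/1811) ≡ (-271)^905 ≡ 1 (mod 1811), i.e. (-271/1811) = 1.
d is a quadratic residue mod p, hence 1811 splits in O_K.

split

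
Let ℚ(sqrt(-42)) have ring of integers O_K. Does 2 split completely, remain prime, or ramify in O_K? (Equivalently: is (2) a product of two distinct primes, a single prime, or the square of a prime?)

2 is ramified

-42 mod 4 = 2, hence disc K = 4·(-42) = -168 and O_K = ℤ[√-42].
disc(K) = -168 = 2·(-84), so p = 2 is ramified.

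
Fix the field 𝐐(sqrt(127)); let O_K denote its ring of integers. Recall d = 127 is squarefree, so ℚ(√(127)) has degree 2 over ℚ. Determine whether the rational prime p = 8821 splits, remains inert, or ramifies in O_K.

remains prime (inert)

127 mod 4 = 3, hence disc K = 4·127 = 508 and O_K = ℤ[√127].
disc(K) = 508 is not divisible by 8821; 8821 is unramified.
Euler's criterion: 127^4410 mod 8821 = 8820. Thus (127|8821) = -1.
d is a non-residue mod p, hence 8821 remains inert in O_K.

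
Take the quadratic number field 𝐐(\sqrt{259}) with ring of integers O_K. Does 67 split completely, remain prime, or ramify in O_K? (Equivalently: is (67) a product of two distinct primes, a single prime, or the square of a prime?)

67 remains inert

d = 259 ≡ 3 (mod 4), so O_K = ℤ[√259] and disc(K) = 4d = 1036.
disc(K) = 1036 is not divisible by 67; 67 is unramified.
Compute (259/67) via Euler: 58^((67-1)/2) mod 67 = 66, so (259/67) = -1.
Legendre symbol -1 ⇒ 67 is inert.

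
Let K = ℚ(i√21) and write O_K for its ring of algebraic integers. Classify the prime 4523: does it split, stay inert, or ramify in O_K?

d = -21 ≡ 3 (mod 4), so O_K = ℤ[√-21] and disc(K) = 4d = -84.
4523 ∤ -84, so 4523 is unramified.
Legendre symbol by Euler's criterion: (-21/4523) ≡ (-21)^2261 ≡ 1 (mod 4523), i.e. (-21/4523) = 1.
(-21/4523) = 1, so 4523 splits.

split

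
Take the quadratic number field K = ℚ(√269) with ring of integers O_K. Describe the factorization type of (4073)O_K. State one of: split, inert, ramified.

4073 splits in O_K

Since 269 ≡ 1 mod 4, the ring of integers is ℤ[(1+√269)/2] with discriminant 269.
Since gcd(4073, 269) = 1 the prime 4073 does not ramify.
Legendre symbol by Euler's criterion: (269/4073) ≡ 269^2036 ≡ 1 (mod 4073), i.e. (269/4073) = 1.
Legendre symbol 1 ⇒ 4073 is split.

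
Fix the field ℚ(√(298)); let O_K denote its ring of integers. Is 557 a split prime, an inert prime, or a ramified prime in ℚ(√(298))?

Since 298 ≢ 1 mod 4, the ring of integers is ℤ[√298] with discriminant 4·298 = 1192.
disc(K) = 1192 is not divisible by 557; 557 is unramified.
(298/557) = 298^278 mod 557 = 556, giving Legendre symbol -1.
d is a non-residue mod p, hence 557 remains inert in O_K.

p is inert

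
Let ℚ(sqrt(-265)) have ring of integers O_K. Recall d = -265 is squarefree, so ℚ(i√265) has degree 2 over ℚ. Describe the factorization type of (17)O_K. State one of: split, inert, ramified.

inert — (17) stays prime in O_K

d = -265 ≡ 3 (mod 4), so O_K = ℤ[√-265] and disc(K) = 4d = -1060.
disc(K) = -1060 is not divisible by 17; 17 is unramified.
Legendre symbol by Euler's criterion: (-265/17) ≡ (-265)^8 ≡ 16 (mod 17), i.e. (-265/17) = -1.
d is a non-residue mod p, hence 17 remains inert in O_K.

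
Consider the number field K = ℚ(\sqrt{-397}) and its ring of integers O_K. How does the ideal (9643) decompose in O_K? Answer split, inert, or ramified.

d = -397 ≡ 3 (mod 4), so O_K = ℤ[√-397] and disc(K) = 4d = -1588.
Since gcd(9643, -1588) = 1 the prime 9643 does not ramify.
Compute (-397/9643) via Euler: 9246^((9643-1)/2) mod 9643 = 1, so (-397/9643) = 1.
d is a quadratic residue mod p, hence 9643 splits in O_K.

9643 splits in O_K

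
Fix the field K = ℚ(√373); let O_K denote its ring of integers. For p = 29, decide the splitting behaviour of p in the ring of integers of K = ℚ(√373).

373 mod 4 = 1, hence disc K = 373 and O_K = ℤ[(1+√373)/2].
Since gcd(29, 373) = 1 the prime 29 does not ramify.
Legendre symbol by Euler's criterion: (373/29) ≡ 373^14 ≡ 1 (mod 29), i.e. (373/29) = 1.
(373/29) = 1, so 29 splits.

splits completely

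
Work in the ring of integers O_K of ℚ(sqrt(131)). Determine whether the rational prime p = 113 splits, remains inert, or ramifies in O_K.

131 mod 4 = 3, hence disc K = 4·131 = 524 and O_K = ℤ[√131].
disc(K) = 524 is not divisible by 113; 113 is unramified.
Euler's criterion: 131^56 mod 113 = 1. Thus (131|113) = 1.
(131/113) = 1, so 113 splits.

113 splits in O_K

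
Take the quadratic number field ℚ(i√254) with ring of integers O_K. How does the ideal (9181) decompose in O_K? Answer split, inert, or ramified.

p is inert

d = -254 ≡ 2 (mod 4), so O_K = ℤ[√-254] and disc(K) = 4d = -1016.
9181 ∤ -1016, so 9181 is unramified.
(-254/9181) = 8927^4590 mod 9181 = 9180, giving Legendre symbol -1.
Legendre symbol -1 ⇒ 9181 is inert.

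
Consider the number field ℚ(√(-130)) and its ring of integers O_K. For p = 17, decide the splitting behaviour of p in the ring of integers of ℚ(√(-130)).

remains prime (inert)

d = -130 ≡ 2 (mod 4), so O_K = ℤ[√-130] and disc(K) = 4d = -520.
disc(K) = -520 is not divisible by 17; 17 is unramified.
(-130/17) = 6^8 mod 17 = 16, giving Legendre symbol -1.
(-130/17) = -1, so 17 is inert.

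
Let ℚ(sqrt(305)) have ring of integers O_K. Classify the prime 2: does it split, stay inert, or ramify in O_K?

2 splits in O_K

305 mod 4 = 1, hence disc K = 305 and O_K = ℤ[(1+√305)/2].
disc(K) = 305 is not divisible by 2; 2 is unramified.
For p = 2 with d ≡ 1 (mod 4): d mod 8 = 1, so 2 splits.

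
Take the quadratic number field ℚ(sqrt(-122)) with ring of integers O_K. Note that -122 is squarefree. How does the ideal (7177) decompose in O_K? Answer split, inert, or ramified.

Since -122 ≢ 1 mod 4, the ring of integers is ℤ[√-122] with discriminant 4·(-122) = -488.
disc(K) = -488 is not divisible by 7177; 7177 is unramified.
Euler's criterion: (-122)^3588 mod 7177 = 7176. Thus (-122|7177) = -1.
Legendre symbol -1 ⇒ 7177 is inert.

p is inert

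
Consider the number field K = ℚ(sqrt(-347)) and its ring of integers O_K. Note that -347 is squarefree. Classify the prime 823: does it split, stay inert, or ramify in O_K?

split

Since -347 ≡ 1 mod 4, the ring of integers is ℤ[(1+√-347)/2] with discriminant -347.
Since gcd(823, -347) = 1 the prime 823 does not ramify.
Legendre symbol by Euler's criterion: (-347/823) ≡ (-347)^411 ≡ 1 (mod 823), i.e. (-347/823) = 1.
(-347/823) = 1, so 823 splits.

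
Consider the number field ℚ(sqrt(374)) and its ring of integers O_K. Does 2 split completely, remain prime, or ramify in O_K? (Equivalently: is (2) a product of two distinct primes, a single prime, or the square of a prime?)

ramifies in O_K

d = 374 ≡ 2 (mod 4), so O_K = ℤ[√374] and disc(K) = 4d = 1496.
Ramification test: 2 | 1496. The prime 2 ramifies in K.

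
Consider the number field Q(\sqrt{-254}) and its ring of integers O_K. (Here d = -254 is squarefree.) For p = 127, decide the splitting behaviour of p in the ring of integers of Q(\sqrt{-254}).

ramified — (127) = 𝔭²

Since -254 ≢ 1 mod 4, the ring of integers is ℤ[√-254] with discriminant 4·(-254) = -1016.
127 divides disc(K) = -1016, so 127 ramifies.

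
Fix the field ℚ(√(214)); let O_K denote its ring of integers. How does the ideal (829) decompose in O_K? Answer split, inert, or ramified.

split

Since 214 ≢ 1 mod 4, the ring of integers is ℤ[√214] with discriminant 4·214 = 856.
829 ∤ 856, so 829 is unramified.
Compute (214/829) via Euler: 214^((829-1)/2) mod 829 = 1, so (214/829) = 1.
(214/829) = 1, so 829 splits.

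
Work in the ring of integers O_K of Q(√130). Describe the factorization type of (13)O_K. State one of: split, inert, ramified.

ramified — (13) = 𝔭²

Since 130 ≢ 1 mod 4, the ring of integers is ℤ[√130] with discriminant 4·130 = 520.
13 divides disc(K) = 520, so 13 ramifies.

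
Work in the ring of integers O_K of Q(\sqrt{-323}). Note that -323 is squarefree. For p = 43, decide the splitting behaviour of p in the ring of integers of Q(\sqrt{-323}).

-323 mod 4 = 1, hence disc K = -323 and O_K = ℤ[(1+√-323)/2].
43 ∤ -323, so 43 is unramified.
Legendre symbol by Euler's criterion: (-323/43) ≡ (-323)^21 ≡ 1 (mod 43), i.e. (-323/43) = 1.
(-323/43) = 1, so 43 splits.

split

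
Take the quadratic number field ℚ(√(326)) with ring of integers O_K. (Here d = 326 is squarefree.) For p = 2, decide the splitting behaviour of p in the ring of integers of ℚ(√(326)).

ramifies in O_K

Since 326 ≢ 1 mod 4, the ring of integers is ℤ[√326] with discriminant 4·326 = 1304.
2 divides disc(K) = 1304, so 2 ramifies.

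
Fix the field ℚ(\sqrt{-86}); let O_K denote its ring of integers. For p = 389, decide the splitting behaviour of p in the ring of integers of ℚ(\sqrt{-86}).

389 splits in O_K

-86 mod 4 = 2, hence disc K = 4·(-86) = -344 and O_K = ℤ[√-86].
disc(K) = -344 is not divisible by 389; 389 is unramified.
Compute (-86/389) via Euler: 303^((389-1)/2) mod 389 = 1, so (-86/389) = 1.
(-86/389) = 1, so 389 splits.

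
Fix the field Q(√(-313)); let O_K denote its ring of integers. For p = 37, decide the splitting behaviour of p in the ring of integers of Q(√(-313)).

d = -313 ≡ 3 (mod 4), so O_K = ℤ[√-313] and disc(K) = 4d = -1252.
37 ∤ -1252, so 37 is unramified.
Compute (-313/37) via Euler: 20^((37-1)/2) mod 37 = 36, so (-313/37) = -1.
d is a non-residue mod p, hence 37 remains inert in O_K.

remains prime (inert)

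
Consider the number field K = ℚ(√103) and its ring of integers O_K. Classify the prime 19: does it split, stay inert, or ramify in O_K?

inert

103 mod 4 = 3, hence disc K = 4·103 = 412 and O_K = ℤ[√103].
19 ∤ 412, so 19 is unramified.
Legendre symbol by Euler's criterion: (103/19) ≡ 103^9 ≡ 18 (mod 19), i.e. (103/19) = -1.
Legendre symbol -1 ⇒ 19 is inert.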